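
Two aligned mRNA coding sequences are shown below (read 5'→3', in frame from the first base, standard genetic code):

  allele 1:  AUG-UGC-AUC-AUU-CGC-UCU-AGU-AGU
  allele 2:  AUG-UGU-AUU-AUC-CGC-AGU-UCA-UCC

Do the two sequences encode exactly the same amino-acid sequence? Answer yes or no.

Codon 1: AUG Met / AUG Met — identical.
Codon 2: UGC Cys / UGU Cys — synonymous.
Codon 3: AUC Ile / AUU Ile — synonymous.
Codon 4: AUU Ile / AUC Ile — synonymous.
Codon 5: CGC Arg / CGC Arg — identical.
Codon 6: UCU Ser / AGU Ser — synonymous.
Codon 7: AGU Ser / UCA Ser — synonymous.
Codon 8: AGU Ser / UCC Ser — synonymous.
Nonsynonymous differences: 0 → same protein.

yes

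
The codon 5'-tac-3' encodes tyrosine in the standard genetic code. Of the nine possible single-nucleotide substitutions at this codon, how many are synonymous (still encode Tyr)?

1

Position 1: none → 0 synonymous.
Position 2: none → 0 synonymous.
Position 3: TAT → 1 synonymous.
Total: 0 + 0 + 1 = 1.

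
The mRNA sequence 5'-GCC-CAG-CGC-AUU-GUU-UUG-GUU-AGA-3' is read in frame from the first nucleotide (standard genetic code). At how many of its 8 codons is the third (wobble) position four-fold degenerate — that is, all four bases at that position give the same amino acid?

Codon 1 GCC (Ala): third position 4-fold.
Codon 2 CAG (Gln): third position 2-fold.
Codon 3 CGC (Arg): third position 4-fold.
Codon 4 AUU (Ile): third position 3-fold.
Codon 5 GUU (Val): third position 4-fold.
Codon 6 UUG (Leu): third position 2-fold.
Codon 7 GUU (Val): third position 4-fold.
Codon 8 AGA (Arg): third position 2-fold.
Four-fold degenerate third positions: 4.

4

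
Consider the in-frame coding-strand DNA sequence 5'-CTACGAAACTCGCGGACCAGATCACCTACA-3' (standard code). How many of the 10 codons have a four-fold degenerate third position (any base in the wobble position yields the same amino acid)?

8

Codon 1 CTA (Leu): third position 4-fold.
Codon 2 CGA (Arg): third position 4-fold.
Codon 3 AAC (Asn): third position 2-fold.
Codon 4 TCG (Ser): third position 4-fold.
Codon 5 CGG (Arg): third position 4-fold.
Codon 6 ACC (Thr): third position 4-fold.
Codon 7 AGA (Arg): third position 2-fold.
Codon 8 TCA (Ser): third position 4-fold.
Codon 9 CCT (Pro): third position 4-fold.
Codon 10 ACA (Thr): third position 4-fold.
Four-fold degenerate third positions: 8.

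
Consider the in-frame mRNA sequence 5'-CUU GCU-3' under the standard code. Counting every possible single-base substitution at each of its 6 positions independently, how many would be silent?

6

Codon 1 (CUU, Leu): 3 synonymous substitutions.
Codon 2 (GCU, Ala): 3 synonymous substitutions.
Total: 3 + 3 = 6.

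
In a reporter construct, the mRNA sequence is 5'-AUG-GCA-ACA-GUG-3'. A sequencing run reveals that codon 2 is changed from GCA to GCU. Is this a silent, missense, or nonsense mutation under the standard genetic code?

silent

Position 6 falls in codon 2: GCA → Ala.
After the substitution the codon is GCU → Ala.
Both encode Ala, so the change is synonymous.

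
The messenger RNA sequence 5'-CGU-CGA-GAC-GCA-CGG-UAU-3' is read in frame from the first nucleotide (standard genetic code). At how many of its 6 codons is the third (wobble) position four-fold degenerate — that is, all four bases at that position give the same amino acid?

Codon 1 CGU (Arg): third position 4-fold.
Codon 2 CGA (Arg): third position 4-fold.
Codon 3 GAC (Asp): third position 2-fold.
Codon 4 GCA (Ala): third position 4-fold.
Codon 5 CGG (Arg): third position 4-fold.
Codon 6 UAU (Tyr): third position 2-fold.
Four-fold degenerate third positions: 4.

4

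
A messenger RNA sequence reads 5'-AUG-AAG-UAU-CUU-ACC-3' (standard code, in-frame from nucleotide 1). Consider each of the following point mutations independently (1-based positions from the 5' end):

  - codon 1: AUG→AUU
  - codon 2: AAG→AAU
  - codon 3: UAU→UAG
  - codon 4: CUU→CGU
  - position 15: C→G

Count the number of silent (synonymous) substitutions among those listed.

Codon 1: AUG (Met) → AUU (Ile) — missense.
Codon 2: AAG (Lys) → AAU (Asn) — missense.
Codon 3: UAU (Tyr) → UAG (Stop) — nonsense.
Codon 4: CUU (Leu) → CGU (Arg) — missense.
Codon 5: ACC (Thr) → ACG (Thr) — synonymous.
Synonymous: 1 of 5.

1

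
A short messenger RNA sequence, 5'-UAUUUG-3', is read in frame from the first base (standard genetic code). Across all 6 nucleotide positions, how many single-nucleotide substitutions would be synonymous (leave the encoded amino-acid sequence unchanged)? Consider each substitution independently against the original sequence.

Codon 1 (UAU, Tyr): 1 synonymous substitution.
Codon 2 (UUG, Leu): 2 synonymous substitutions.
Total: 1 + 2 = 3.

3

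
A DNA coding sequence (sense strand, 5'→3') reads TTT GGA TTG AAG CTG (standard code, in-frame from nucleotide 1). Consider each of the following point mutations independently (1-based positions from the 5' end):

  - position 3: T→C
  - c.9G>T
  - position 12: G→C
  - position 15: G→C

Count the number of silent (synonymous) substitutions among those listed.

Codon 1: TTT (Phe) → TTC (Phe) — synonymous.
Codon 3: TTG (Leu) → TTT (Phe) — missense.
Codon 4: AAG (Lys) → AAC (Asn) — missense.
Codon 5: CTG (Leu) → CTC (Leu) — synonymous.
Synonymous: 2 of 4.

2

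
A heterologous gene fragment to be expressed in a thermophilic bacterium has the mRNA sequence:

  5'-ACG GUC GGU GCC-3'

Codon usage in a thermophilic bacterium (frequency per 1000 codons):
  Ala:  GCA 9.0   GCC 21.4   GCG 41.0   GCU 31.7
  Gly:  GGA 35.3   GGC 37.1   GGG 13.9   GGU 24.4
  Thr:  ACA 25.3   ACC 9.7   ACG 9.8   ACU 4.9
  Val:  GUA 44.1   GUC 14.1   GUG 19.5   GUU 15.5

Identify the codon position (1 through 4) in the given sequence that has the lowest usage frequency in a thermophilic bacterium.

1

Codon 1 ACG (Thr): 9.8 per 1000.
Codon 2 GUC (Val): 14.1 per 1000.
Codon 3 GGU (Gly): 24.4 per 1000.
Codon 4 GCC (Ala): 21.4 per 1000.
Lowest frequency is 9.8 at codon 1.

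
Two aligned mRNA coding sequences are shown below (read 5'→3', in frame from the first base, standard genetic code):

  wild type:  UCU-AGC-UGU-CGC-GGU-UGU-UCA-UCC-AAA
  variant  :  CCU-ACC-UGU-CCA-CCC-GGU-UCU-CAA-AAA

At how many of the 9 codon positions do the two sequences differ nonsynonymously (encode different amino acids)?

6

Codon 1: UCU Ser / CCU Pro — nonsynonymous.
Codon 2: AGC Ser / ACC Thr — nonsynonymous.
Codon 3: UGU Cys / UGU Cys — identical.
Codon 4: CGC Arg / CCA Pro — nonsynonymous.
Codon 5: GGU Gly / CCC Pro — nonsynonymous.
Codon 6: UGU Cys / GGU Gly — nonsynonymous.
Codon 7: UCA Ser / UCU Ser — synonymous.
Codon 8: UCC Ser / CAA Gln — nonsynonymous.
Codon 9: AAA Lys / AAA Lys — identical.
Nonsynonymous differences: 6.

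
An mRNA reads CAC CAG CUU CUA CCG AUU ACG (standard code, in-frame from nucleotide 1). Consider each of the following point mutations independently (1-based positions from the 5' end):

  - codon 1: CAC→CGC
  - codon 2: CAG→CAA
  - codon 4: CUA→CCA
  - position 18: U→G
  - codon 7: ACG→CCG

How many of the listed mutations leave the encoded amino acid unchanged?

1

Codon 1: CAC (His) → CGC (Arg) — missense.
Codon 2: CAG (Gln) → CAA (Gln) — synonymous.
Codon 4: CUA (Leu) → CCA (Pro) — missense.
Codon 6: AUU (Ile) → AUG (Met) — missense.
Codon 7: ACG (Thr) → CCG (Pro) — missense.
Synonymous: 1 of 5.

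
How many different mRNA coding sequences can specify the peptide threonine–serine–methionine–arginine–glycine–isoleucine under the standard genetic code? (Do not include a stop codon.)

1728

Thr: 4 codons.
Ser: 6 codons.
Met: 1 codon.
Arg: 6 codons.
Gly: 4 codons.
Ile: 3 codons.
4 × 6 × 1 × 6 × 4 × 3 = 1728.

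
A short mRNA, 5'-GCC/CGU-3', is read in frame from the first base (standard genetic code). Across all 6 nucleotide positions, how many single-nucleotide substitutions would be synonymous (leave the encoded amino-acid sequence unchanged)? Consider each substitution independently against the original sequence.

Codon 1 (GCC, Ala): 3 synonymous substitutions.
Codon 2 (CGU, Arg): 3 synonymous substitutions.
Total: 3 + 3 = 6.

6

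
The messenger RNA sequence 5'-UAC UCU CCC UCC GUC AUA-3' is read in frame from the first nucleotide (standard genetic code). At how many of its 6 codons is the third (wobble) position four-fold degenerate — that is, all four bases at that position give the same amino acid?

4

Codon 1 UAC (Tyr): third position 2-fold.
Codon 2 UCU (Ser): third position 4-fold.
Codon 3 CCC (Pro): third position 4-fold.
Codon 4 UCC (Ser): third position 4-fold.
Codon 5 GUC (Val): third position 4-fold.
Codon 6 AUA (Ile): third position 3-fold.
Four-fold degenerate third positions: 4.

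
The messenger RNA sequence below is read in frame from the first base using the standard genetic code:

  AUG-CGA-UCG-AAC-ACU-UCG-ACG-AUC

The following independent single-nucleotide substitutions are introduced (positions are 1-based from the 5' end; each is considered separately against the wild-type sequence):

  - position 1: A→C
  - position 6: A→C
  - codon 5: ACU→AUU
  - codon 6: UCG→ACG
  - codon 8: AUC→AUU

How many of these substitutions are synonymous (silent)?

Codon 1: AUG (Met) → CUG (Leu) — missense.
Codon 2: CGA (Arg) → CGC (Arg) — synonymous.
Codon 5: ACU (Thr) → AUU (Ile) — missense.
Codon 6: UCG (Ser) → ACG (Thr) — missense.
Codon 8: AUC (Ile) → AUU (Ile) — synonymous.
Synonymous: 2 of 5.

2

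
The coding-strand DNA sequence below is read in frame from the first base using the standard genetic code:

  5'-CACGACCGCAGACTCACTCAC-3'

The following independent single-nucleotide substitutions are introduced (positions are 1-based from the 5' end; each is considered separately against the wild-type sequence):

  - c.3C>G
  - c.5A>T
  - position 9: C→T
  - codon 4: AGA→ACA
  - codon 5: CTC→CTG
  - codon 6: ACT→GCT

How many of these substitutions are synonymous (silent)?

2

Codon 1: CAC (His) → CAG (Gln) — missense.
Codon 2: GAC (Asp) → GTC (Val) — missense.
Codon 3: CGC (Arg) → CGT (Arg) — synonymous.
Codon 4: AGA (Arg) → ACA (Thr) — missense.
Codon 5: CTC (Leu) → CTG (Leu) — synonymous.
Codon 6: ACT (Thr) → GCT (Ala) — missense.
Synonymous: 2 of 6.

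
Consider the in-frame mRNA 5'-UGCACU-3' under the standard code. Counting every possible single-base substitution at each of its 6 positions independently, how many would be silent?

Codon 1 (UGC, Cys): 1 synonymous substitution.
Codon 2 (ACU, Thr): 3 synonymous substitutions.
Total: 1 + 3 = 4.

4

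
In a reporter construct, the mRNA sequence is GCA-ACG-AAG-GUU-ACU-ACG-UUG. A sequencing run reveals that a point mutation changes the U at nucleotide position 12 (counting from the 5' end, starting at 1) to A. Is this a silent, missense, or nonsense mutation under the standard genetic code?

silent

Position 12 falls in codon 4: GUU → Val.
After the substitution the codon is GUA → Val.
Both encode Val, so the change is synonymous.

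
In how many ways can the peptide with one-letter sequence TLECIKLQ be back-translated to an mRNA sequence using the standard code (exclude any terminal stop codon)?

Thr: 4 codons.
Leu: 6 codons.
Glu: 2 codons.
Cys: 2 codons.
Ile: 3 codons.
Lys: 2 codons.
Leu: 6 codons.
Gln: 2 codons.
4 × 6 × 2 × 2 × 3 × 2 × 6 × 2 = 6912.

6912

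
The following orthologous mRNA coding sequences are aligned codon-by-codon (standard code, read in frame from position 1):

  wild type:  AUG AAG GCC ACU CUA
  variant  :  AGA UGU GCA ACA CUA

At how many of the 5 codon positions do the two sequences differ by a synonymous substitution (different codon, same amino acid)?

2

Codon 1: AUG Met / AGA Arg — nonsynonymous.
Codon 2: AAG Lys / UGU Cys — nonsynonymous.
Codon 3: GCC Ala / GCA Ala — synonymous.
Codon 4: ACU Thr / ACA Thr — synonymous.
Codon 5: CUA Leu / CUA Leu — identical.
Synonymous differences: 2.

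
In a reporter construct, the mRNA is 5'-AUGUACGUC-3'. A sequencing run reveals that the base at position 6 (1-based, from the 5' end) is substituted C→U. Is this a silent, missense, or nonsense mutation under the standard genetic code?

Position 6 falls in codon 2: UAC → Tyr.
After the substitution the codon is UAU → Tyr.
Both encode Tyr, so the change is synonymous.

silent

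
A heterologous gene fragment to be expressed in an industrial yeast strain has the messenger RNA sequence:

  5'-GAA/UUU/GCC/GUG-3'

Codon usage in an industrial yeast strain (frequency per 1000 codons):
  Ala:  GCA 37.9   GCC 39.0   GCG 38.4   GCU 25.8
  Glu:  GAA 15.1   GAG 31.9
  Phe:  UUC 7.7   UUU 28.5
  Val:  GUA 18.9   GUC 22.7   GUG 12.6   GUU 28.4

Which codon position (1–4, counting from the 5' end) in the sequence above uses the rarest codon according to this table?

4

Codon 1 GAA (Glu): 15.1 per 1000.
Codon 2 UUU (Phe): 28.5 per 1000.
Codon 3 GCC (Ala): 39.0 per 1000.
Codon 4 GUG (Val): 12.6 per 1000.
Lowest frequency is 12.6 at codon 4.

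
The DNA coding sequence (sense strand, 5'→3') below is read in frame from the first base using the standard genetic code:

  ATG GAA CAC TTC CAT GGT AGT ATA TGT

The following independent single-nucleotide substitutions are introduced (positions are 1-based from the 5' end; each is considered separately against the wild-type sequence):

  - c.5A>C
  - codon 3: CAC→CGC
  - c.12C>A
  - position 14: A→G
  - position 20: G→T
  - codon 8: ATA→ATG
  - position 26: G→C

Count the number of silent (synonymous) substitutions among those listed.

Codon 2: GAA (Glu) → GCA (Ala) — missense.
Codon 3: CAC (His) → CGC (Arg) — missense.
Codon 4: TTC (Phe) → TTA (Leu) — missense.
Codon 5: CAT (His) → CGT (Arg) — missense.
Codon 7: AGT (Ser) → ATT (Ile) — missense.
Codon 8: ATA (Ile) → ATG (Met) — missense.
Codon 9: TGT (Cys) → TCT (Ser) — missense.
Synonymous: 0 of 7.

0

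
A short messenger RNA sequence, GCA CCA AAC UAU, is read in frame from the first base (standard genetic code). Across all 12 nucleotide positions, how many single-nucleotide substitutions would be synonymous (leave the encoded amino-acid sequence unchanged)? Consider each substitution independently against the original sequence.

Codon 1 (GCA, Ala): 3 synonymous substitutions.
Codon 2 (CCA, Pro): 3 synonymous substitutions.
Codon 3 (AAC, Asn): 1 synonymous substitution.
Codon 4 (UAU, Tyr): 1 synonymous substitution.
Total: 3 + 3 + 1 + 1 = 8.

8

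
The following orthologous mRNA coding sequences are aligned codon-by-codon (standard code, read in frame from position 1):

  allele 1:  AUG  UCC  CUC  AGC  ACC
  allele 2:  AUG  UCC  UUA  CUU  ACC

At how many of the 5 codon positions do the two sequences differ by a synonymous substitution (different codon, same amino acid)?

1

Codon 1: AUG Met / AUG Met — identical.
Codon 2: UCC Ser / UCC Ser — identical.
Codon 3: CUC Leu / UUA Leu — synonymous.
Codon 4: AGC Ser / CUU Leu — nonsynonymous.
Codon 5: ACC Thr / ACC Thr — identical.
Synonymous differences: 1.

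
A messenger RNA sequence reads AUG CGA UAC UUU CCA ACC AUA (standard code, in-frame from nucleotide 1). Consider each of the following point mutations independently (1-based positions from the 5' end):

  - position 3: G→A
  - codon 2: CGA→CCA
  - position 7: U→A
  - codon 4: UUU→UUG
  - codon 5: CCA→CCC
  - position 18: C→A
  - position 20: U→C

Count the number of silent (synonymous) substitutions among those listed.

Codon 1: AUG (Met) → AUA (Ile) — missense.
Codon 2: CGA (Arg) → CCA (Pro) — missense.
Codon 3: UAC (Tyr) → AAC (Asn) — missense.
Codon 4: UUU (Phe) → UUG (Leu) — missense.
Codon 5: CCA (Pro) → CCC (Pro) — synonymous.
Codon 6: ACC (Thr) → ACA (Thr) — synonymous.
Codon 7: AUA (Ile) → ACA (Thr) — missense.
Synonymous: 2 of 7.

2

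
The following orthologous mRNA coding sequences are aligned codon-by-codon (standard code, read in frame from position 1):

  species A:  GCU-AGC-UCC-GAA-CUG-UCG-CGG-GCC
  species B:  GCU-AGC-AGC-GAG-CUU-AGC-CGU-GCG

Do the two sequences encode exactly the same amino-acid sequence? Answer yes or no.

Codon 1: GCU Ala / GCU Ala — identical.
Codon 2: AGC Ser / AGC Ser — identical.
Codon 3: UCC Ser / AGC Ser — synonymous.
Codon 4: GAA Glu / GAG Glu — synonymous.
Codon 5: CUG Leu / CUU Leu — synonymous.
Codon 6: UCG Ser / AGC Ser — synonymous.
Codon 7: CGG Arg / CGU Arg — synonymous.
Codon 8: GCC Ala / GCG Ala — synonymous.
Nonsynonymous differences: 0 → same protein.

yes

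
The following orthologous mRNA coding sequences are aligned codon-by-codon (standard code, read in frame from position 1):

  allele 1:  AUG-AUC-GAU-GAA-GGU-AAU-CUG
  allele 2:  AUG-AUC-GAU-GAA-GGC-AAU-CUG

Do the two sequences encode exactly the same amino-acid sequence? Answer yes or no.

yes

Codon 1: AUG Met / AUG Met — identical.
Codon 2: AUC Ile / AUC Ile — identical.
Codon 3: GAU Asp / GAU Asp — identical.
Codon 4: GAA Glu / GAA Glu — identical.
Codon 5: GGU Gly / GGC Gly — synonymous.
Codon 6: AAU Asn / AAU Asn — identical.
Codon 7: CUG Leu / CUG Leu — identical.
Nonsynonymous differences: 0 → same protein.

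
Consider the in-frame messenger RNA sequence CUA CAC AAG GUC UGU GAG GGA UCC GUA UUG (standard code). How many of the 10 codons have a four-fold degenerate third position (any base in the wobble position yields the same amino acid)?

5

Codon 1 CUA (Leu): third position 4-fold.
Codon 2 CAC (His): third position 2-fold.
Codon 3 AAG (Lys): third position 2-fold.
Codon 4 GUC (Val): third position 4-fold.
Codon 5 UGU (Cys): third position 2-fold.
Codon 6 GAG (Glu): third position 2-fold.
Codon 7 GGA (Gly): third position 4-fold.
Codon 8 UCC (Ser): third position 4-fold.
Codon 9 GUA (Val): third position 4-fold.
Codon 10 UUG (Leu): third position 2-fold.
Four-fold degenerate third positions: 5.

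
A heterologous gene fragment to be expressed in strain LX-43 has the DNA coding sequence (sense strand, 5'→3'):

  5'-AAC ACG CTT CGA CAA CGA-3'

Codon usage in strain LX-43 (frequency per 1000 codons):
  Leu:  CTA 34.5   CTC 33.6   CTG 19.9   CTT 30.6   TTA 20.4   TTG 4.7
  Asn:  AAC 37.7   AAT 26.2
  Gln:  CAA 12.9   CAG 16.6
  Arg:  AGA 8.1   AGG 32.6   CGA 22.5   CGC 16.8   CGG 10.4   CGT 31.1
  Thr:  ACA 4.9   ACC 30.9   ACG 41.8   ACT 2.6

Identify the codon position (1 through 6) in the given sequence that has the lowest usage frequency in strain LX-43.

Codon 1 AAC (Asn): 37.7 per 1000.
Codon 2 ACG (Thr): 41.8 per 1000.
Codon 3 CTT (Leu): 30.6 per 1000.
Codon 4 CGA (Arg): 22.5 per 1000.
Codon 5 CAA (Gln): 12.9 per 1000.
Codon 6 CGA (Arg): 22.5 per 1000.
Lowest frequency is 12.9 at codon 5.

5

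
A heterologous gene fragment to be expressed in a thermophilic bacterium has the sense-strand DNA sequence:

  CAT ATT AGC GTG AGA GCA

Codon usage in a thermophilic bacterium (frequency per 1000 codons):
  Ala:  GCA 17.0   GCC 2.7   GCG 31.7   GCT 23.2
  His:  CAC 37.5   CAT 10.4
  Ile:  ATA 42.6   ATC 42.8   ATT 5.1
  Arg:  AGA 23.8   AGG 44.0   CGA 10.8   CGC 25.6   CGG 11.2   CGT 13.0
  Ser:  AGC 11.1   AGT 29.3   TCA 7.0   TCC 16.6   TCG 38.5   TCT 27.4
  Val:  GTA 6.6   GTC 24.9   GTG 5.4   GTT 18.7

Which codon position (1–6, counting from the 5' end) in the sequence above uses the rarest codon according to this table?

2

Codon 1 CAT (His): 10.4 per 1000.
Codon 2 ATT (Ile): 5.1 per 1000.
Codon 3 AGC (Ser): 11.1 per 1000.
Codon 4 GTG (Val): 5.4 per 1000.
Codon 5 AGA (Arg): 23.8 per 1000.
Codon 6 GCA (Ala): 17.0 per 1000.
Lowest frequency is 5.1 at codon 2.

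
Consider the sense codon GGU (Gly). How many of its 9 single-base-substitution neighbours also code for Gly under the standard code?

3

Position 1: none → 0 synonymous.
Position 2: none → 0 synonymous.
Position 3: GGC, GGA, GGG → 3 synonymous.
Total: 0 + 0 + 3 = 3.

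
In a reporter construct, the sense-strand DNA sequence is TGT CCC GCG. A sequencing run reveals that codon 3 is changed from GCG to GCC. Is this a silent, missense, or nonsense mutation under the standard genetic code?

Position 9 falls in codon 3: GCG → Ala.
After the substitution the codon is GCC → Ala.
Both encode Ala, so the change is synonymous.

silent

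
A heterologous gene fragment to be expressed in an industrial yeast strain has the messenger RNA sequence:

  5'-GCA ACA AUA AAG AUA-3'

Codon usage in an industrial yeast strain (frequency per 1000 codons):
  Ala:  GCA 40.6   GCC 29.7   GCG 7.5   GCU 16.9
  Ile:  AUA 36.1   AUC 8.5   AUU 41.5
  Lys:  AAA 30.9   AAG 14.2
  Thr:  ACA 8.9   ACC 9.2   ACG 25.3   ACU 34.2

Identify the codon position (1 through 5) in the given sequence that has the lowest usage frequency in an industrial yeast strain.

2

Codon 1 GCA (Ala): 40.6 per 1000.
Codon 2 ACA (Thr): 8.9 per 1000.
Codon 3 AUA (Ile): 36.1 per 1000.
Codon 4 AAG (Lys): 14.2 per 1000.
Codon 5 AUA (Ile): 36.1 per 1000.
Lowest frequency is 8.9 at codon 2.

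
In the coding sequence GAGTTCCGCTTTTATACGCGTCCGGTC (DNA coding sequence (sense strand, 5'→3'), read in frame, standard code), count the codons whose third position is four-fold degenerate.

Codon 1 GAG (Glu): third position 2-fold.
Codon 2 TTC (Phe): third position 2-fold.
Codon 3 CGC (Arg): third position 4-fold.
Codon 4 TTT (Phe): third position 2-fold.
Codon 5 TAT (Tyr): third position 2-fold.
Codon 6 ACG (Thr): third position 4-fold.
Codon 7 CGT (Arg): third position 4-fold.
Codon 8 CCG (Pro): third position 4-fold.
Codon 9 GTC (Val): third position 4-fold.
Four-fold degenerate third positions: 5.

5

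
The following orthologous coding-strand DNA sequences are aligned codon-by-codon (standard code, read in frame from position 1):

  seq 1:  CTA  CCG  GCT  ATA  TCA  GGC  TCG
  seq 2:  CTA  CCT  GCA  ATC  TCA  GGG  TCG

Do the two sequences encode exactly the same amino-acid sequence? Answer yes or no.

yes

Codon 1: CTA Leu / CTA Leu — identical.
Codon 2: CCG Pro / CCT Pro — synonymous.
Codon 3: GCT Ala / GCA Ala — synonymous.
Codon 4: ATA Ile / ATC Ile — synonymous.
Codon 5: TCA Ser / TCA Ser — identical.
Codon 6: GGC Gly / GGG Gly — synonymous.
Codon 7: TCG Ser / TCG Ser — identical.
Nonsynonymous differences: 0 → same protein.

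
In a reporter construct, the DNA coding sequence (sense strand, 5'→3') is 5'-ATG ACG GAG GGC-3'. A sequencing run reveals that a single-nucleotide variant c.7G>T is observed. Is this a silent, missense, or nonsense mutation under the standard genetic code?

Position 7 falls in codon 3: GAG → Glu.
After the substitution the codon is TAG → Stop.
The new codon is a stop codon, so this is a nonsense mutation.

nonsense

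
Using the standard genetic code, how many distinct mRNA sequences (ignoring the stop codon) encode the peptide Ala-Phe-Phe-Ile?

48

Ala: 4 codons.
Phe: 2 codons.
Phe: 2 codons.
Ile: 3 codons.
4 × 2 × 2 × 3 = 48.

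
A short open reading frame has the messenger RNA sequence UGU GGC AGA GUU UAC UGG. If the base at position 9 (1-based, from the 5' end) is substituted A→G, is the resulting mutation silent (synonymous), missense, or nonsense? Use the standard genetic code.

Position 9 falls in codon 3: AGA → Arg.
After the substitution the codon is AGG → Arg.
Both encode Arg, so the change is synonymous.

silent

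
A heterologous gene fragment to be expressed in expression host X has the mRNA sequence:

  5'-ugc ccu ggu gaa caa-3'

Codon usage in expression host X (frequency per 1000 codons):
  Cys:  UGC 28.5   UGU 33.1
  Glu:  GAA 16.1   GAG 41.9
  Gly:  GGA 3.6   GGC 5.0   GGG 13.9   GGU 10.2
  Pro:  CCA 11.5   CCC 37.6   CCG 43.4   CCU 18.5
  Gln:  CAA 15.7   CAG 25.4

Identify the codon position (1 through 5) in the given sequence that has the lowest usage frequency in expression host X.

Codon 1 UGC (Cys): 28.5 per 1000.
Codon 2 CCU (Pro): 18.5 per 1000.
Codon 3 GGU (Gly): 10.2 per 1000.
Codon 4 GAA (Glu): 16.1 per 1000.
Codon 5 CAA (Gln): 15.7 per 1000.
Lowest frequency is 10.2 at codon 3.

3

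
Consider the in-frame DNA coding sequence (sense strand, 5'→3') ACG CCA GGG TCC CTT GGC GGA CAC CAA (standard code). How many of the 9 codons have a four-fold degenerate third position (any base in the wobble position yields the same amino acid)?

7

Codon 1 ACG (Thr): third position 4-fold.
Codon 2 CCA (Pro): third position 4-fold.
Codon 3 GGG (Gly): third position 4-fold.
Codon 4 TCC (Ser): third position 4-fold.
Codon 5 CTT (Leu): third position 4-fold.
Codon 6 GGC (Gly): third position 4-fold.
Codon 7 GGA (Gly): third position 4-fold.
Codon 8 CAC (His): third position 2-fold.
Codon 9 CAA (Gln): third position 2-fold.
Four-fold degenerate third positions: 7.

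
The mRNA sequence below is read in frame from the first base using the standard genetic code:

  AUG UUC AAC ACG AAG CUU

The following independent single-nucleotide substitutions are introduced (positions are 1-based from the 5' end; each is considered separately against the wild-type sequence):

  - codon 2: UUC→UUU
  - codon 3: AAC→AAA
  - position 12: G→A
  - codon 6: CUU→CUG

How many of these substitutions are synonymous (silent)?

Codon 2: UUC (Phe) → UUU (Phe) — synonymous.
Codon 3: AAC (Asn) → AAA (Lys) — missense.
Codon 4: ACG (Thr) → ACA (Thr) — synonymous.
Codon 6: CUU (Leu) → CUG (Leu) — synonymous.
Synonymous: 3 of 4.

3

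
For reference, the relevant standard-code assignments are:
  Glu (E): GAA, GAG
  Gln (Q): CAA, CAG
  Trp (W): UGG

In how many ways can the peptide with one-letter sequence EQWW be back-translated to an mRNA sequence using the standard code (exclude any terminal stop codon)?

4

Glu: 2 codons.
Gln: 2 codons.
Trp: 1 codon.
Trp: 1 codon.
2 × 2 × 1 × 1 = 4.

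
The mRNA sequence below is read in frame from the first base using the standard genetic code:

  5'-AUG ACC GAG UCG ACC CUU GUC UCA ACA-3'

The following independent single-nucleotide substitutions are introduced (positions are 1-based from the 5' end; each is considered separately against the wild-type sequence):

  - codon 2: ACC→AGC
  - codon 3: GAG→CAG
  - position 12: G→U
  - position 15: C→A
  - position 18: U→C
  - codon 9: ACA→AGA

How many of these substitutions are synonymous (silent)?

3

Codon 2: ACC (Thr) → AGC (Ser) — missense.
Codon 3: GAG (Glu) → CAG (Gln) — missense.
Codon 4: UCG (Ser) → UCU (Ser) — synonymous.
Codon 5: ACC (Thr) → ACA (Thr) — synonymous.
Codon 6: CUU (Leu) → CUC (Leu) — synonymous.
Codon 9: ACA (Thr) → AGA (Arg) — missense.
Synonymous: 3 of 6.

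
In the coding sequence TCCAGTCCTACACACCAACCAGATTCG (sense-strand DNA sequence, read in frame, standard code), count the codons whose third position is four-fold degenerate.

5

Codon 1 TCC (Ser): third position 4-fold.
Codon 2 AGT (Ser): third position 2-fold.
Codon 3 CCT (Pro): third position 4-fold.
Codon 4 ACA (Thr): third position 4-fold.
Codon 5 CAC (His): third position 2-fold.
Codon 6 CAA (Gln): third position 2-fold.
Codon 7 CCA (Pro): third position 4-fold.
Codon 8 GAT (Asp): third position 2-fold.
Codon 9 TCG (Ser): third position 4-fold.
Four-fold degenerate third positions: 5.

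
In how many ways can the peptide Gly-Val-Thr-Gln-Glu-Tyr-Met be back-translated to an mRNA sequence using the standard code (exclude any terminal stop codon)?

Gly: 4 codons.
Val: 4 codons.
Thr: 4 codons.
Gln: 2 codons.
Glu: 2 codons.
Tyr: 2 codons.
Met: 1 codon.
4 × 4 × 4 × 2 × 2 × 2 × 1 = 512.

512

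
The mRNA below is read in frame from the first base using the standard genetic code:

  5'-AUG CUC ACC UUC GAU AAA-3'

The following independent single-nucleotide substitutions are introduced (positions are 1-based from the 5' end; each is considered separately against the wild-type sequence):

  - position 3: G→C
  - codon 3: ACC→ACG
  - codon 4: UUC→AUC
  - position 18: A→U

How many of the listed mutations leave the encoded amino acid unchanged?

Codon 1: AUG (Met) → AUC (Ile) — missense.
Codon 3: ACC (Thr) → ACG (Thr) — synonymous.
Codon 4: UUC (Phe) → AUC (Ile) — missense.
Codon 6: AAA (Lys) → AAU (Asn) — missense.
Synonymous: 1 of 4.

1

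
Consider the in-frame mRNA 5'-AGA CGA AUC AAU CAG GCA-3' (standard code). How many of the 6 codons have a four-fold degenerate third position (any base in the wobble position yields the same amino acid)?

Codon 1 AGA (Arg): third position 2-fold.
Codon 2 CGA (Arg): third position 4-fold.
Codon 3 AUC (Ile): third position 3-fold.
Codon 4 AAU (Asn): third position 2-fold.
Codon 5 CAG (Gln): third position 2-fold.
Codon 6 GCA (Ala): third position 4-fold.
Four-fold degenerate third positions: 2.

2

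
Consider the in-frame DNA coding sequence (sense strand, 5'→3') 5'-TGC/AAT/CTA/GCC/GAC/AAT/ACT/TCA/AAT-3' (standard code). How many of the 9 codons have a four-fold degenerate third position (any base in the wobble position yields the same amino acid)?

Codon 1 TGC (Cys): third position 2-fold.
Codon 2 AAT (Asn): third position 2-fold.
Codon 3 CTA (Leu): third position 4-fold.
Codon 4 GCC (Ala): third position 4-fold.
Codon 5 GAC (Asp): third position 2-fold.
Codon 6 AAT (Asn): third position 2-fold.
Codon 7 ACT (Thr): third position 4-fold.
Codon 8 TCA (Ser): third position 4-fold.
Codon 9 AAT (Asn): third position 2-fold.
Four-fold degenerate third positions: 4.

4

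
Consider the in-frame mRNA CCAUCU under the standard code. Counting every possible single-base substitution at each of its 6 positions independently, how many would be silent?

6

Codon 1 (CCA, Pro): 3 synonymous substitutions.
Codon 2 (UCU, Ser): 3 synonymous substitutions.
Total: 3 + 3 = 6.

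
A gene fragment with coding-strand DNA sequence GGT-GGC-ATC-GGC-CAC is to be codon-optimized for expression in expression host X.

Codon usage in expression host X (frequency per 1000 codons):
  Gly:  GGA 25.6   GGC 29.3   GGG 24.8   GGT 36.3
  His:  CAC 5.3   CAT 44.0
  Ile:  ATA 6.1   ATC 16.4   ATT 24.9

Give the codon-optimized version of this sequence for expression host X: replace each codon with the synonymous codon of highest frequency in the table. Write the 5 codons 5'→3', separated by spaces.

GGT GGT ATT GGT CAT

Codon 1 (Gly): best is GGT at 36.3.
Codon 2 (Gly): best is GGT at 36.3.
Codon 3 (Ile): best is ATT at 24.9.
Codon 4 (Gly): best is GGT at 36.3.
Codon 5 (His): best is CAT at 44.0.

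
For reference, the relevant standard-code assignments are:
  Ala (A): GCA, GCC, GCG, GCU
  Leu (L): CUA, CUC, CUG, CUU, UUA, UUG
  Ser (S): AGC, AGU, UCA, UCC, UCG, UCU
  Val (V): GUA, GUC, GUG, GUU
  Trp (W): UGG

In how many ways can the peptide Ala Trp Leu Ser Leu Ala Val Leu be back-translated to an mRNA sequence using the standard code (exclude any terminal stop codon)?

Ala: 4 codons.
Trp: 1 codon.
Leu: 6 codons.
Ser: 6 codons.
Leu: 6 codons.
Ala: 4 codons.
Val: 4 codons.
Leu: 6 codons.
4 × 1 × 6 × 6 × 6 × 4 × 4 × 6 = 82944.

82944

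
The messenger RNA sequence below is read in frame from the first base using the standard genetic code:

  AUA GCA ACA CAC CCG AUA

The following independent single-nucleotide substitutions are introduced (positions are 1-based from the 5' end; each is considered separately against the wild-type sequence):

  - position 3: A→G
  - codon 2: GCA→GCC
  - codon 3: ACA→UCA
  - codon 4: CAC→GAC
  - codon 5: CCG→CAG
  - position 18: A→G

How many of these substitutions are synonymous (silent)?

Codon 1: AUA (Ile) → AUG (Met) — missense.
Codon 2: GCA (Ala) → GCC (Ala) — synonymous.
Codon 3: ACA (Thr) → UCA (Ser) — missense.
Codon 4: CAC (His) → GAC (Asp) — missense.
Codon 5: CCG (Pro) → CAG (Gln) — missense.
Codon 6: AUA (Ile) → AUG (Met) — missense.
Synonymous: 1 of 6.

1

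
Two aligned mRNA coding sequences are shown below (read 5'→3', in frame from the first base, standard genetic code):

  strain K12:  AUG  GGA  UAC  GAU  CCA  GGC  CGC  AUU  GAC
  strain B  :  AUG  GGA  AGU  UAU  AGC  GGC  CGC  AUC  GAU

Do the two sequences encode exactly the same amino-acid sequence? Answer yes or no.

no

Codon 1: AUG Met / AUG Met — identical.
Codon 2: GGA Gly / GGA Gly — identical.
Codon 3: UAC Tyr / AGU Ser — nonsynonymous.
Codon 4: GAU Asp / UAU Tyr — nonsynonymous.
Codon 5: CCA Pro / AGC Ser — nonsynonymous.
Codon 6: GGC Gly / GGC Gly — identical.
Codon 7: CGC Arg / CGC Arg — identical.
Codon 8: AUU Ile / AUC Ile — synonymous.
Codon 9: GAC Asp / GAU Asp — synonymous.
Nonsynonymous differences: 3 → different protein.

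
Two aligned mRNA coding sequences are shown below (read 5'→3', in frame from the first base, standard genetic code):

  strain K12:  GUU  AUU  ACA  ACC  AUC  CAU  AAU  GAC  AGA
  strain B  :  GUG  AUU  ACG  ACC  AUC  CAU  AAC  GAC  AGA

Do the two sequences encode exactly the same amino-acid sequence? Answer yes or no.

Codon 1: GUU Val / GUG Val — synonymous.
Codon 2: AUU Ile / AUU Ile — identical.
Codon 3: ACA Thr / ACG Thr — synonymous.
Codon 4: ACC Thr / ACC Thr — identical.
Codon 5: AUC Ile / AUC Ile — identical.
Codon 6: CAU His / CAU His — identical.
Codon 7: AAU Asn / AAC Asn — synonymous.
Codon 8: GAC Asp / GAC Asp — identical.
Codon 9: AGA Arg / AGA Arg — identical.
Nonsynonymous differences: 0 → same protein.

yes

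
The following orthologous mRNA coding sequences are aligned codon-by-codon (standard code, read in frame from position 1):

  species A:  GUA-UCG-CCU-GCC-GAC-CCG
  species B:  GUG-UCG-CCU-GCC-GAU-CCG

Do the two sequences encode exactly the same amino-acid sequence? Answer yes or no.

yes

Codon 1: GUA Val / GUG Val — synonymous.
Codon 2: UCG Ser / UCG Ser — identical.
Codon 3: CCU Pro / CCU Pro — identical.
Codon 4: GCC Ala / GCC Ala — identical.
Codon 5: GAC Asp / GAU Asp — synonymous.
Codon 6: CCG Pro / CCG Pro — identical.
Nonsynonymous differences: 0 → same protein.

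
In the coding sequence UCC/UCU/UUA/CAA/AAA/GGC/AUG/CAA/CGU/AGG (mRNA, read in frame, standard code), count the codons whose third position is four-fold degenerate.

Codon 1 UCC (Ser): third position 4-fold.
Codon 2 UCU (Ser): third position 4-fold.
Codon 3 UUA (Leu): third position 2-fold.
Codon 4 CAA (Gln): third position 2-fold.
Codon 5 AAA (Lys): third position 2-fold.
Codon 6 GGC (Gly): third position 4-fold.
Codon 7 AUG (Met): third position 1-fold.
Codon 8 CAA (Gln): third position 2-fold.
Codon 9 CGU (Arg): third position 4-fold.
Codon 10 AGG (Arg): third position 2-fold.
Four-fold degenerate third positions: 4.

4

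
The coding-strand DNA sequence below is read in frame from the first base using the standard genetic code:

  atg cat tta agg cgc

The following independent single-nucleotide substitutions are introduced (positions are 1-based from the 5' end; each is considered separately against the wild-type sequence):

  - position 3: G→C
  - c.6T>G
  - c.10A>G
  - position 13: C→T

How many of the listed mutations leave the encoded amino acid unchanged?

Codon 1: ATG (Met) → ATC (Ile) — missense.
Codon 2: CAT (His) → CAG (Gln) — missense.
Codon 4: AGG (Arg) → GGG (Gly) — missense.
Codon 5: CGC (Arg) → TGC (Cys) — missense.
Synonymous: 0 of 4.

0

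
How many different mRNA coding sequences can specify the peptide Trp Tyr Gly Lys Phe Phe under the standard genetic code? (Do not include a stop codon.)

64

Trp: 1 codon.
Tyr: 2 codons.
Gly: 4 codons.
Lys: 2 codons.
Phe: 2 codons.
Phe: 2 codons.
1 × 2 × 4 × 2 × 2 × 2 = 64.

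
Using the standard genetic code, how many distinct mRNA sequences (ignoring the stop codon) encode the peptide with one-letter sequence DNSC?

48

Asp: 2 codons.
Asn: 2 codons.
Ser: 6 codons.
Cys: 2 codons.
2 × 2 × 6 × 2 = 48.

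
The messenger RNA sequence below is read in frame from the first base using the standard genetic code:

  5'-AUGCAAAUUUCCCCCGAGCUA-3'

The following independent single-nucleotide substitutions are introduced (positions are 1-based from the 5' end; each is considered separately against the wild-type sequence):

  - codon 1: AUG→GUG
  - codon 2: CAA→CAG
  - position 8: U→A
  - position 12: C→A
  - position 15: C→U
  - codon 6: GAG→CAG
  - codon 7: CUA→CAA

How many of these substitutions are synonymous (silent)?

Codon 1: AUG (Met) → GUG (Val) — missense.
Codon 2: CAA (Gln) → CAG (Gln) — synonymous.
Codon 3: AUU (Ile) → AAU (Asn) — missense.
Codon 4: UCC (Ser) → UCA (Ser) — synonymous.
Codon 5: CCC (Pro) → CCU (Pro) — synonymous.
Codon 6: GAG (Glu) → CAG (Gln) — missense.
Codon 7: CUA (Leu) → CAA (Gln) — missense.
Synonymous: 3 of 7.

3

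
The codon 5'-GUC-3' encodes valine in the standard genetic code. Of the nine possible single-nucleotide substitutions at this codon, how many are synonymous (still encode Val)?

Position 1: none → 0 synonymous.
Position 2: none → 0 synonymous.
Position 3: GUU, GUA, GUG → 3 synonymous.
Total: 0 + 0 + 3 = 3.

3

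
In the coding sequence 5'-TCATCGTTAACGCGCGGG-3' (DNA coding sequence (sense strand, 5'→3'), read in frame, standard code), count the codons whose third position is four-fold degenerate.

5

Codon 1 TCA (Ser): third position 4-fold.
Codon 2 TCG (Ser): third position 4-fold.
Codon 3 TTA (Leu): third position 2-fold.
Codon 4 ACG (Thr): third position 4-fold.
Codon 5 CGC (Arg): third position 4-fold.
Codon 6 GGG (Gly): third position 4-fold.
Four-fold degenerate third positions: 5.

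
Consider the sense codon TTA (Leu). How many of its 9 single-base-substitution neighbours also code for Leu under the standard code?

Position 1: CTA → 1 synonymous.
Position 2: none → 0 synonymous.
Position 3: TTG → 1 synonymous.
Total: 1 + 0 + 1 = 2.

2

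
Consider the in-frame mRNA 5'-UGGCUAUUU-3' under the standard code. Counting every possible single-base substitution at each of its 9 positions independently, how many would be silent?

5

Codon 1 (UGG, Trp): 0 synonymous substitutions.
Codon 2 (CUA, Leu): 4 synonymous substitutions.
Codon 3 (UUU, Phe): 1 synonymous substitution.
Total: 0 + 4 + 1 = 5.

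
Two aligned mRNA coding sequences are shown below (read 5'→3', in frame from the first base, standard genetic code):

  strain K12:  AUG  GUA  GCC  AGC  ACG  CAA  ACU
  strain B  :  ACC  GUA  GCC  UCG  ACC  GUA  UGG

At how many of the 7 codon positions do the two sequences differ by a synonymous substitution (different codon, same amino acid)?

Codon 1: AUG Met / ACC Thr — nonsynonymous.
Codon 2: GUA Val / GUA Val — identical.
Codon 3: GCC Ala / GCC Ala — identical.
Codon 4: AGC Ser / UCG Ser — synonymous.
Codon 5: ACG Thr / ACC Thr — synonymous.
Codon 6: CAA Gln / GUA Val — nonsynonymous.
Codon 7: ACU Thr / UGG Trp — nonsynonymous.
Synonymous differences: 2.

2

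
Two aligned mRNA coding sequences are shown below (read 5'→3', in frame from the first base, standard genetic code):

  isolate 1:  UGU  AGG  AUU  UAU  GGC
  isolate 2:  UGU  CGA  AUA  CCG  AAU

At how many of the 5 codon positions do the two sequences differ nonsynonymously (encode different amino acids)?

Codon 1: UGU Cys / UGU Cys — identical.
Codon 2: AGG Arg / CGA Arg — synonymous.
Codon 3: AUU Ile / AUA Ile — synonymous.
Codon 4: UAU Tyr / CCG Pro — nonsynonymous.
Codon 5: GGC Gly / AAU Asn — nonsynonymous.
Nonsynonymous differences: 2.

2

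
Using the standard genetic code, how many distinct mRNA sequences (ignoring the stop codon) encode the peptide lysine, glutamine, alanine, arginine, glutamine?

192

Lys: 2 codons.
Gln: 2 codons.
Ala: 4 codons.
Arg: 6 codons.
Gln: 2 codons.
2 × 2 × 4 × 6 × 2 = 192.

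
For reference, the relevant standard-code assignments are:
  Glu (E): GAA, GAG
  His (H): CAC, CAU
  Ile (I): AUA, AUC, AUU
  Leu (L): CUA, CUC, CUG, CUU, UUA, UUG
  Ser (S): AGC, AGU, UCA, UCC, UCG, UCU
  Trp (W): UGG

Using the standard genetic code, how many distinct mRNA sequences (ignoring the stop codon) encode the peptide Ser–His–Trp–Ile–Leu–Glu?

Ser: 6 codons.
His: 2 codons.
Trp: 1 codon.
Ile: 3 codons.
Leu: 6 codons.
Glu: 2 codons.
6 × 2 × 1 × 3 × 6 × 2 = 432.

432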